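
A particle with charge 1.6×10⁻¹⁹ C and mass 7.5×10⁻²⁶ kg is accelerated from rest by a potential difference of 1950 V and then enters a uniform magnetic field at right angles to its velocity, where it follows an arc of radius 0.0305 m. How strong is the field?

v = √(2|q|V/m) = √(2·1.6×10⁻¹⁹·1950/7.5×10⁻²⁶) ≈ 9.121×10⁴ m/s.
B = mv/(|q|r) = (7.5×10⁻²⁶)(9.121×10⁴)/((1.6×10⁻¹⁹)(0.0305)) ≈ 1.40 T.

B ≈ 1.40 T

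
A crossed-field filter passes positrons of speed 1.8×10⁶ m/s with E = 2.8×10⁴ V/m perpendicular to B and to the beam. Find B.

B = 0.016 T

Balance of forces in the selector: qE = qvB ⇒ B = E/v.
B = 2.8×10⁴/1.8×10⁶ = 0.016 T.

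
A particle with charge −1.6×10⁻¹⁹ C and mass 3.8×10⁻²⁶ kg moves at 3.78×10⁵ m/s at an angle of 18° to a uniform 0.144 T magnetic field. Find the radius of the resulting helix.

r ≈ 0.193 m

v⊥ = v sinθ = 3.78×10⁵·sin18° ≈ 1.168×10⁵ m/s.
r = m v⊥/(|q|B) = (3.8×10⁻²⁶)(1.168×10⁵)/((1.6×10⁻¹⁹)(0.144)) ≈ 0.193 m.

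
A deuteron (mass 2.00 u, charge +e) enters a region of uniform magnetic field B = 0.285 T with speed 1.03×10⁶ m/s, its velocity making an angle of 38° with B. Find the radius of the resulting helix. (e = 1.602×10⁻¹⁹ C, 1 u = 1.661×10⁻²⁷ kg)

v⊥ = v sinθ = 1.03×10⁶·sin38° ≈ 6.341×10⁵ m/s.
r = m v⊥/(|q|B) = (3.322×10⁻²⁷)(6.341×10⁵)/((1.602×10⁻¹⁹)(0.285)) ≈ 0.0461 m.

r ≈ 0.0461 m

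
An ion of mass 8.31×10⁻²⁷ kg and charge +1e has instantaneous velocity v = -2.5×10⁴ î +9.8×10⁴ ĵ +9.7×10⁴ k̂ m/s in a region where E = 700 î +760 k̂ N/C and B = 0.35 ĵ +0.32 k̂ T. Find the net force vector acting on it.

F ≈ (-3.03×10⁻¹⁶, 1.28×10⁻¹⁵, -1.28×10⁻¹⁵) N

v×B = (-2590, 8000, -8750) N/C.
E + v×B = (-1890, 8000, -7990) N/C.
F = q(E + v×B) = (1.602×10⁻¹⁹ C)·(-1890, 8000, -7990) = (-3.03×10⁻¹⁶, 1.28×10⁻¹⁵, -1.28×10⁻¹⁵) N.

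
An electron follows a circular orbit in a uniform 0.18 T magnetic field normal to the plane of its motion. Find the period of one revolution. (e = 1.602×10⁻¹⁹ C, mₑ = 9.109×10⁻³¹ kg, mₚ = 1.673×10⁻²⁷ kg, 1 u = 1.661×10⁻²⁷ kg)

The cyclotron period depends only on m, q, B: T = 2πm/(|q|B).
T = 2π(9.109×10⁻³¹)/((1.602×10⁻¹⁹)(0.18)) ≈ 2.0×10⁻¹⁰ s.

T ≈ 2.0×10⁻¹⁰ s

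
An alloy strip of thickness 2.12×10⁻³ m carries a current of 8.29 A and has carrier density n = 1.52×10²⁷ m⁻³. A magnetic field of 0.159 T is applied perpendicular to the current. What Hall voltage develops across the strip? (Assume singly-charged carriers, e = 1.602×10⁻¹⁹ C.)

V_H ≈ 2.55×10⁻⁶ V

V_H = IB/(n e t).
V_H = (8.29)(0.159)/((1.52×10²⁷)(1.602×10⁻¹⁹)(2.12×10⁻³)) ≈ 2.55×10⁻⁶ V.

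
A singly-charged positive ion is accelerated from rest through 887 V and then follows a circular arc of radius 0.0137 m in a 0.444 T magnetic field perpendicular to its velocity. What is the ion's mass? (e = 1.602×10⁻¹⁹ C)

m ≈ 3.34×10⁻²⁷ kg

Combine |q|V = ½mv² and r = mv/(|q|B): eliminate v to get m = qB²r²/(2V).
m = (1.602×10⁻¹⁹)(0.444)²(0.0137)²/(2·887) ≈ 3.34×10⁻²⁷ kg.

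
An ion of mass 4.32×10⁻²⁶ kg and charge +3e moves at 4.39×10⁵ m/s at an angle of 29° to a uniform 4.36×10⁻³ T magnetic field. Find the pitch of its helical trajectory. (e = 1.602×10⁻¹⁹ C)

v∥ = v cosθ = 4.39×10⁵·cos29° ≈ 3.840×10⁵ m/s.
T = 2πm/(|q|B) = 2π(4.32×10⁻²⁶)/((4.806×10⁻¹⁹)(4.36×10⁻³)) ≈ 1.295×10⁻⁴ s.
pitch = v∥ T = (3.840×10⁵)(1.295×10⁻⁴) ≈ 49.7 m.

p ≈ 49.7 m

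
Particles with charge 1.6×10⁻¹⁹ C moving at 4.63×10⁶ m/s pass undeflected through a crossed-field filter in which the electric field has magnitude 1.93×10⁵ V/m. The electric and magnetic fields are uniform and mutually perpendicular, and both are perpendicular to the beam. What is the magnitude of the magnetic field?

B = 0.0417 T

Balance of forces in the selector: qE = qvB ⇒ B = E/v.
B = 1.93×10⁵/4.63×10⁶ = 0.0417 T.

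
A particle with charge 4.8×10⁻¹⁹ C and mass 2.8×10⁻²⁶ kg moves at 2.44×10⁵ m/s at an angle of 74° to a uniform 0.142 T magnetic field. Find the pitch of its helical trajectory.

v∥ = v cosθ = 2.44×10⁵·cos74° ≈ 6.726×10⁴ m/s.
T = 2πm/(|q|B) = 2π(2.8×10⁻²⁶)/((4.8×10⁻¹⁹)(0.142)) ≈ 2.581×10⁻⁶ s.
pitch = v∥ T = (6.726×10⁴)(2.581×10⁻⁶) ≈ 0.174 m.

p ≈ 0.174 m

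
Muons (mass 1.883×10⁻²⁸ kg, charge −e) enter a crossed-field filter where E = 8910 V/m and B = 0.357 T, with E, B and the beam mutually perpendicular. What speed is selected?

For undeflected motion the electric and magnetic forces balance: qE = qvB.
v = E/B = 8910/0.357 = 2.50×10⁴ m/s.

v = 2.50×10⁴ m/s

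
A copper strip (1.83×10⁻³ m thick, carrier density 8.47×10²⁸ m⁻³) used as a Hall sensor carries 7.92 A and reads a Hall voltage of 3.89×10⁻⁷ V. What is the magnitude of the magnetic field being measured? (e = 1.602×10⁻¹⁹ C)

B ≈ 1.22 T

From V_H = IB/(n e t), B = V_H n e t / I.
B = (3.89×10⁻⁷)(8.47×10²⁸)(1.602×10⁻¹⁹)(1.83×10⁻³)/7.92 ≈ 1.22 T.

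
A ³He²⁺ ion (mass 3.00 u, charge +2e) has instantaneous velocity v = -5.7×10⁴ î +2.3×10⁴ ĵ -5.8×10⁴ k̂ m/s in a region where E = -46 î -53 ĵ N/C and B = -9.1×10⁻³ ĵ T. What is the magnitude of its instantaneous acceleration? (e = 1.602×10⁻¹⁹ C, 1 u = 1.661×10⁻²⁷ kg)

|a| ≈ 4.99×10¹⁰ m/s²

v×B = (-528, 0, 519) N/C.
E + v×B = (-574, -53.0, 519) N/C.
F = q(E + v×B) = (3.204×10⁻¹⁹ C)·(-574, -53.0, 519) = (-1.84×10⁻¹⁶, -1.70×10⁻¹⁷, 1.66×10⁻¹⁶) N.
|a| = |F|/m = 2.484×10⁻¹⁶/4.983×10⁻²⁷ ≈ 4.99×10¹⁰ m/s².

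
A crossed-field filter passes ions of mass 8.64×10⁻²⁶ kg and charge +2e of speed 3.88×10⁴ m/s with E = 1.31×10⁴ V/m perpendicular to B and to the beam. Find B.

B = 0.338 T

Balance of forces in the selector: qE = qvB ⇒ B = E/v.
B = 1.31×10⁴/3.88×10⁴ = 0.338 T.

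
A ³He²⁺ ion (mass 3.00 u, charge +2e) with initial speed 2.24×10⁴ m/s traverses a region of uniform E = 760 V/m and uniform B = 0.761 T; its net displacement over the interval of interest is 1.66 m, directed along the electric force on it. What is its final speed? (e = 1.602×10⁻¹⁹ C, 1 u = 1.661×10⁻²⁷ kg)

v_f ≈ 4.03×10⁵ m/s

B does no work; ΔKE = |q|E d.
½mv_f² = ½mv₀² + |q|Ed = ½(4.983×10⁻²⁷)(2.24×10⁴)² + (3.204×10⁻¹⁹)(760)(1.66) ≈ 1.250×10⁻¹⁸ J + 4.042×10⁻¹⁶ J ≈ 4.055×10⁻¹⁶ J.
v_f = √(2·4.055×10⁻¹⁶/4.983×10⁻²⁷) ≈ 4.03×10⁵ m/s.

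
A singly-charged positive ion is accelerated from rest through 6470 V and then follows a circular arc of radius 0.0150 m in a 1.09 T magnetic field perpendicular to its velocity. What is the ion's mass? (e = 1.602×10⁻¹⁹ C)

m ≈ 3.31×10⁻²⁷ kg

Combine |q|V = ½mv² and r = mv/(|q|B): eliminate v to get m = qB²r²/(2V).
m = (1.602×10⁻¹⁹)(1.09)²(0.0150)²/(2·6470) ≈ 3.31×10⁻²⁷ kg.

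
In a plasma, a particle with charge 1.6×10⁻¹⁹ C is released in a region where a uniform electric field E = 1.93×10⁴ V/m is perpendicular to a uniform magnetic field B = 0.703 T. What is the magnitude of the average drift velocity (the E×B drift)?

v_d ≈ 2.75×10⁴ m/s

In crossed fields the guiding centre drifts at v_d = |E×B|/B² = E/B, independent of charge and mass.
v_d = 1.93×10⁴/0.703 = 2.75×10⁴ m/s.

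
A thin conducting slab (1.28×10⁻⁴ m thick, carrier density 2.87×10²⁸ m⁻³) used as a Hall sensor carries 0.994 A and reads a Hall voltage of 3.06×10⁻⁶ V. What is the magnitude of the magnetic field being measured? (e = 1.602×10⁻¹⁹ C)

B ≈ 1.81 T

From V_H = IB/(n e t), B = V_H n e t / I.
B = (3.06×10⁻⁶)(2.87×10²⁸)(1.602×10⁻¹⁹)(1.28×10⁻⁴)/0.994 ≈ 1.81 T.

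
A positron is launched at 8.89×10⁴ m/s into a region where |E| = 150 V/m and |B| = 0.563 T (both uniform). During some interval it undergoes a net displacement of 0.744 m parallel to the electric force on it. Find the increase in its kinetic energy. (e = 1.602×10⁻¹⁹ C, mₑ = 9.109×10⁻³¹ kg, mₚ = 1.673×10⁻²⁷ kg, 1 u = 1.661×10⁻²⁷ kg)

The magnetic force is always ⟂ v and does no work; only the electric force changes KE.
ΔKE = F_E · d = |q|E d = (1.602×10⁻¹⁹)(150)(0.744) ≈ 1.79×10⁻¹⁷ J.

ΔKE ≈ 1.79×10⁻¹⁷ J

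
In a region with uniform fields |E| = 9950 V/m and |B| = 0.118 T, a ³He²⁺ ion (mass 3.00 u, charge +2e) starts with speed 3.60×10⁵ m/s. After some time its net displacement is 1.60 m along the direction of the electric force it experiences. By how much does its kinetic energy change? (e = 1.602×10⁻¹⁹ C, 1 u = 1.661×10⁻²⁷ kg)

The magnetic force is always ⟂ v and does no work; only the electric force changes KE.
ΔKE = F_E · d = |q|E d = (3.204×10⁻¹⁹)(9950)(1.60) ≈ 5.10×10⁻¹⁵ J.

ΔKE ≈ 5.10×10⁻¹⁵ J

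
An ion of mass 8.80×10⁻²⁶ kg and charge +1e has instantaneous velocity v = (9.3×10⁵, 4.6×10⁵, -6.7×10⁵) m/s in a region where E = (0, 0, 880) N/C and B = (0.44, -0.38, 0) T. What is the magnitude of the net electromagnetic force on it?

v×B = (-2.55×10⁵, -2.95×10⁵, -5.56×10⁵) N/C.
E + v×B = (-2.55×10⁵, -2.95×10⁵, -5.55×10⁵) N/C.
F = q(E + v×B) = (1.602×10⁻¹⁹ C)·(-2.55×10⁵, -2.95×10⁵, -5.55×10⁵) = (-4.08×10⁻¹⁴, -4.72×10⁻¹⁴, -8.89×10⁻¹⁴) N.
|F| = 1.09×10⁻¹³ N.

|F| ≈ 1.09×10⁻¹³ N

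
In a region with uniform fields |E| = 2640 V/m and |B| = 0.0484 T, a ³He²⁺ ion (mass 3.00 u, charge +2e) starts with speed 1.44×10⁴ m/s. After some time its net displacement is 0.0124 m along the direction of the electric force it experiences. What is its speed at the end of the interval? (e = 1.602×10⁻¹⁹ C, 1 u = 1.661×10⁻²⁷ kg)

v_f ≈ 6.65×10⁴ m/s

B does no work; ΔKE = |q|E d.
½mv_f² = ½mv₀² + |q|Ed = ½(4.983×10⁻²⁷)(1.44×10⁴)² + (3.204×10⁻¹⁹)(2640)(0.0124) ≈ 5.166×10⁻¹⁹ J + 1.049×10⁻¹⁷ J ≈ 1.101×10⁻¹⁷ J.
v_f = √(2·1.101×10⁻¹⁷/4.983×10⁻²⁷) ≈ 6.65×10⁴ m/s.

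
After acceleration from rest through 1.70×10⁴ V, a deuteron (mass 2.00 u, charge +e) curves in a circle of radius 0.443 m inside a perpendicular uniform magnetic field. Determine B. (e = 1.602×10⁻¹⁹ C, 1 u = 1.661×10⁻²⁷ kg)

v = √(2|q|V/m) = √(2·1.602×10⁻¹⁹·1.70×10⁴/3.322×10⁻²⁷) ≈ 1.280×10⁶ m/s.
B = mv/(|q|r) = (3.322×10⁻²⁷)(1.280×10⁶)/((1.602×10⁻¹⁹)(0.443)) ≈ 0.0599 T.

B ≈ 0.0599 T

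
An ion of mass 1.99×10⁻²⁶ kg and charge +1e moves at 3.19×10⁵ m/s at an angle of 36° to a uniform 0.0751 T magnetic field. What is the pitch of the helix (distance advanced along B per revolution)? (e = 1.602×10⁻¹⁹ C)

p ≈ 2.68 m

v∥ = v cosθ = 3.19×10⁵·cos36° ≈ 2.581×10⁵ m/s.
T = 2πm/(|q|B) = 2π(1.99×10⁻²⁶)/((1.602×10⁻¹⁹)(0.0751)) ≈ 1.039×10⁻⁵ s.
pitch = v∥ T = (2.581×10⁵)(1.039×10⁻⁵) ≈ 2.68 m.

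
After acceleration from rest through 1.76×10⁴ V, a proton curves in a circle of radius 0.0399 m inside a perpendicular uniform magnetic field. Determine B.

B ≈ 0.481 T

v = √(2|q|V/m) = √(2·1.602×10⁻¹⁹·1.76×10⁴/1.673×10⁻²⁷) ≈ 1.836×10⁶ m/s.
B = mv/(|q|r) = (1.673×10⁻²⁷)(1.836×10⁶)/((1.602×10⁻¹⁹)(0.0399)) ≈ 0.481 T.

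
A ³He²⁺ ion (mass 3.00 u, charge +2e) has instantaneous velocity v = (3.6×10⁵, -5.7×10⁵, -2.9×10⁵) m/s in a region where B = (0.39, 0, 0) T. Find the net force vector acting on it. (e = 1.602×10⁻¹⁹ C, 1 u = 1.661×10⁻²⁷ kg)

F ≈ (0, -3.62×10⁻¹⁴, 7.12×10⁻¹⁴) N

v×B = (0, -1.13×10⁵, 2.22×10⁵) N/C.
F = q v×B = (3.204×10⁻¹⁹ C)·(0, -1.13×10⁵, 2.22×10⁵) = (0, -3.62×10⁻¹⁴, 7.12×10⁻¹⁴) N.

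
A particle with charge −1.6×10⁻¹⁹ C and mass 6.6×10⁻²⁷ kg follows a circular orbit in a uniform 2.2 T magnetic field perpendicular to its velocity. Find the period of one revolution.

The cyclotron period depends only on m, q, B: T = 2πm/(|q|B).
T = 2π(6.6×10⁻²⁷)/((1.6×10⁻¹⁹)(2.2)) ≈ 1.2×10⁻⁷ s.

T ≈ 1.2×10⁻⁷ s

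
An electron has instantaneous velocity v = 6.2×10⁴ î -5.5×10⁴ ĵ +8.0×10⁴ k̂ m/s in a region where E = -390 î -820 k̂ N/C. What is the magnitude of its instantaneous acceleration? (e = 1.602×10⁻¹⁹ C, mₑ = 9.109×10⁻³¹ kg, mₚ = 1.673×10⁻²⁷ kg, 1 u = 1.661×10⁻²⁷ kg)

|a| ≈ 1.60×10¹⁴ m/s²

Only an electric field acts, so F = qE = (−1.602×10⁻¹⁹ C)·(-390, 0, -820) = (6.25×10⁻¹⁷, 0, 1.31×10⁻¹⁶) N.
|a| = |F|/m = 1.455×10⁻¹⁶/9.109×10⁻³¹ ≈ 1.60×10¹⁴ m/s².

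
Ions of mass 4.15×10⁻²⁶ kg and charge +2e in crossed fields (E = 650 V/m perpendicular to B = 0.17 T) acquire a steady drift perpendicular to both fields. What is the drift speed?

The steady drift has the magnetic force balancing the electric force, so v_d = E/B.
v_d = 650/0.17 = 3800 m/s.

v_d ≈ 3800 m/s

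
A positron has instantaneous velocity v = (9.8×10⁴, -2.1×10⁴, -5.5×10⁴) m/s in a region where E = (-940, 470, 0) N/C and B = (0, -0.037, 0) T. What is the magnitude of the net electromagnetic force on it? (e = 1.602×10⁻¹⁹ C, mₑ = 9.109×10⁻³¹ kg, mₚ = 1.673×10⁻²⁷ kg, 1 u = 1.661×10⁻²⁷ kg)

|F| ≈ 7.55×10⁻¹⁶ N

v×B = (-2040, 0, -3630) N/C.
E + v×B = (-2980, 470, -3630) N/C.
F = q(E + v×B) = (1.602×10⁻¹⁹ C)·(-2980, 470, -3630) = (-4.77×10⁻¹⁶, 7.53×10⁻¹⁷, -5.81×10⁻¹⁶) N.
|F| = 7.55×10⁻¹⁶ N.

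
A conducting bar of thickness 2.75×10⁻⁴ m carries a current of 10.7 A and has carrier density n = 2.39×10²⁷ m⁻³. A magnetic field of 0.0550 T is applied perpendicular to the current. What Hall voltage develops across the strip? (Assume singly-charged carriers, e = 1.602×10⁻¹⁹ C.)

V_H ≈ 5.59×10⁻⁶ V

V_H = IB/(n e t).
V_H = (10.7)(0.0550)/((2.39×10²⁷)(1.602×10⁻¹⁹)(2.75×10⁻⁴)) ≈ 5.59×10⁻⁶ V.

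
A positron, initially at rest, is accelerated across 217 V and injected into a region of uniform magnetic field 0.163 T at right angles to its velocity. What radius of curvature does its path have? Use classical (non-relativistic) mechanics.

r ≈ 3.05×10⁻⁴ m

Acceleration: |q|V = ½mv² ⇒ v = √(2|q|V/m) = √(2·1.602×10⁻¹⁹·217/9.109×10⁻³¹) ≈ 8.737×10⁶ m/s.
In the field: r = mv/(|q|B) = (9.109×10⁻³¹)(8.737×10⁶)/((1.602×10⁻¹⁹)(0.163)) ≈ 3.05×10⁻⁴ m.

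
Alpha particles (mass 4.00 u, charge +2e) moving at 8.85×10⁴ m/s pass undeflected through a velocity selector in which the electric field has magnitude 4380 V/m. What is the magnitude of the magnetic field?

B = 0.0495 T

Balance of forces in the selector: qE = qvB ⇒ B = E/v.
B = 4380/8.85×10⁴ = 0.0495 T.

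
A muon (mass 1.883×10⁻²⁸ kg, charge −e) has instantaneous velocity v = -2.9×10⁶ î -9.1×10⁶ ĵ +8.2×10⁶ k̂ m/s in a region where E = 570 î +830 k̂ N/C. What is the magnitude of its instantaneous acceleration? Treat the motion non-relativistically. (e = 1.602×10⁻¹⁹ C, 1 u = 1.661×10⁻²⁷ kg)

Only an electric field acts, so F = qE = (−1.602×10⁻¹⁹ C)·(570, 0, 830) = (-9.13×10⁻¹⁷, 0, -1.33×10⁻¹⁶) N.
|a| = |F|/m = 1.613×10⁻¹⁶/1.883×10⁻²⁸ ≈ 8.57×10¹¹ m/s².

|a| ≈ 8.57×10¹¹ m/s²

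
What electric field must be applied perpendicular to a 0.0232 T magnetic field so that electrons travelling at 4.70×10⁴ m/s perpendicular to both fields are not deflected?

E = 1090 V/m

For straight-line motion qE = qvB, so E = vB.
E = 4.70×10⁴ × 0.0232 = 1090 V/m.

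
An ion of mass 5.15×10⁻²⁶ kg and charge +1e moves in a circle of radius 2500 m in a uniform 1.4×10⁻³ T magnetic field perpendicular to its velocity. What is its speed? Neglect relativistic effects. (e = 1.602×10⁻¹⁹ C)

From |q|vB = mv²/r, v = |q|Br/m.
v = (1.602×10⁻¹⁹)(1.4×10⁻³)(2500)/5.15×10⁻²⁶ ≈ 1.1×10⁷ m/s.

v ≈ 1.1×10⁷ m/s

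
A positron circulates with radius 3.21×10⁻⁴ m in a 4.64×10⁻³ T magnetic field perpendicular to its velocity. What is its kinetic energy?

KE ≈ 0.195 eV

v = |q|Br/m, then KE = ½mv² = (qBr)²/(2m).
v = (1.602×10⁻¹⁹)(4.64×10⁻³)(3.21×10⁻⁴)/9.109×10⁻³¹ ≈ 2.619×10⁵ m/s.
KE = ½(9.109×10⁻³¹)(2.619×10⁵)² ≈ 3.13×10⁻²⁰ J = 0.195 eV.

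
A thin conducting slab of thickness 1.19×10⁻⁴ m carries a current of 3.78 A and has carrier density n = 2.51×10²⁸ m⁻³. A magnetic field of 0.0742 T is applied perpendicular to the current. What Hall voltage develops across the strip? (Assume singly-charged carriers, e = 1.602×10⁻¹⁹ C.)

V_H = IB/(n e t).
V_H = (3.78)(0.0742)/((2.51×10²⁸)(1.602×10⁻¹⁹)(1.19×10⁻⁴)) ≈ 5.86×10⁻⁷ V.

V_H ≈ 5.86×10⁻⁷ V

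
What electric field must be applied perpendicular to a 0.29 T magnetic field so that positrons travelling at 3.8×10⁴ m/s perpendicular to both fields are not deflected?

For straight-line motion qE = qvB, so E = vB.
E = 3.8×10⁴ × 0.29 = 1.1×10⁴ V/m.

E = 1.1×10⁴ V/m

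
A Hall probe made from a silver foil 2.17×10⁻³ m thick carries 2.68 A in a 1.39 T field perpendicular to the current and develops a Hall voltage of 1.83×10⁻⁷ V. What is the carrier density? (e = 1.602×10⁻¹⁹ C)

n ≈ 5.86×10²⁸ m⁻³

From V_H = IB/(n e t), n = IB/(V_H e t).
n = (2.68)(1.39)/((1.83×10⁻⁷)(1.602×10⁻¹⁹)(2.17×10⁻³)) ≈ 5.86×10²⁸ m⁻³.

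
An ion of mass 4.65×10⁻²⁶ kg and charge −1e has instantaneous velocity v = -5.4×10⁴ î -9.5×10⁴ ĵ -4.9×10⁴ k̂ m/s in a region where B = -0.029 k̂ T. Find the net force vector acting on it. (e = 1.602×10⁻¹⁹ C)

v×B = (2760, -1570, 0) N/C.
F = q v×B = (−1.602×10⁻¹⁹ C)·(2760, -1570, 0) = (-4.41×10⁻¹⁶, 2.51×10⁻¹⁶, 0) N.

F ≈ (-4.41×10⁻¹⁶, 2.51×10⁻¹⁶, 0) N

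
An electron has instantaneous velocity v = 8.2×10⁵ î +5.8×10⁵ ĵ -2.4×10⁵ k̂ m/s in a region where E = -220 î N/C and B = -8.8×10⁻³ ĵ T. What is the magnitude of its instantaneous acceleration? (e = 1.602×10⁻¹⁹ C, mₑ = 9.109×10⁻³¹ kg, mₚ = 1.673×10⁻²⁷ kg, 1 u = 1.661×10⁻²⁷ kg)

|a| ≈ 1.33×10¹⁵ m/s²

v×B = (-2110, 0, -7220) N/C.
E + v×B = (-2330, 0, -7220) N/C.
F = q(E + v×B) = (−1.602×10⁻¹⁹ C)·(-2330, 0, -7220) = (3.74×10⁻¹⁶, 0, 1.16×10⁻¹⁵) N.
|a| = |F|/m = 1.215×10⁻¹⁵/9.109×10⁻³¹ ≈ 1.33×10¹⁵ m/s².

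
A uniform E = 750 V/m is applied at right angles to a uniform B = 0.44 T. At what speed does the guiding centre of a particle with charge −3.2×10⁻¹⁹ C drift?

v_d ≈ 1700 m/s

The steady drift has the magnetic force balancing the electric force, so v_d = E/B.
v_d = 750/0.44 = 1700 m/s.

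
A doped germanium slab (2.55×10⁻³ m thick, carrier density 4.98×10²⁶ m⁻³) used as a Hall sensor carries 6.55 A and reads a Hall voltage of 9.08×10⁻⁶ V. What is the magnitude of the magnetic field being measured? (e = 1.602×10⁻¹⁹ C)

B ≈ 0.282 T

From V_H = IB/(n e t), B = V_H n e t / I.
B = (9.08×10⁻⁶)(4.98×10²⁶)(1.602×10⁻¹⁹)(2.55×10⁻³)/6.55 ≈ 0.282 T.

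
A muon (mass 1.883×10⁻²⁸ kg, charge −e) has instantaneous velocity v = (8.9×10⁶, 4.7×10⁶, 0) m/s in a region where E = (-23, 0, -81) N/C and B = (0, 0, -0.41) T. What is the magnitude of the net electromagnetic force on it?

|F| ≈ 6.61×10⁻¹³ N

v×B = (-1.93×10⁶, 3.65×10⁶, 0) N/C.
E + v×B = (-1.93×10⁶, 3.65×10⁶, -81.0) N/C.
F = q(E + v×B) = (−1.602×10⁻¹⁹ C)·(-1.93×10⁶, 3.65×10⁶, -81.0) = (3.09×10⁻¹³, -5.85×10⁻¹³, 1.30×10⁻¹⁷) N.
|F| = 6.61×10⁻¹³ N.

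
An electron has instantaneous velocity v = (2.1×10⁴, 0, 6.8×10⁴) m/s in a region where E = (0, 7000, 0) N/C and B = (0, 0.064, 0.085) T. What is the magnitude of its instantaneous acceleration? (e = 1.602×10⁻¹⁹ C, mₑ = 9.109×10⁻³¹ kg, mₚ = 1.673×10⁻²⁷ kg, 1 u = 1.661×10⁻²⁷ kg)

v×B = (-4350, -1790, 1340) N/C.
E + v×B = (-4350, 5220, 1340) N/C.
F = q(E + v×B) = (−1.602×10⁻¹⁹ C)·(-4350, 5220, 1340) = (6.97×10⁻¹⁶, -8.35×10⁻¹⁶, -2.15×10⁻¹⁶) N.
|a| = |F|/m = 1.109×10⁻¹⁵/9.109×10⁻³¹ ≈ 1.22×10¹⁵ m/s².

|a| ≈ 1.22×10¹⁵ m/s²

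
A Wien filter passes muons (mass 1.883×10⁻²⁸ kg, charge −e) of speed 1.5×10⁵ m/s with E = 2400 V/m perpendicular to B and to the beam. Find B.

B = 0.016 T

Balance of forces in the selector: qE = qvB ⇒ B = E/v.
B = 2400/1.5×10⁵ = 0.016 T.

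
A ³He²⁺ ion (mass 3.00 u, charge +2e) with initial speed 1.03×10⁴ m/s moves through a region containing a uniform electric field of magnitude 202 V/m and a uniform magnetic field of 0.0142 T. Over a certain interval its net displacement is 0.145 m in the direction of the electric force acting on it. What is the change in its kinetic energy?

ΔKE ≈ 9.38×10⁻¹⁸ J

The magnetic force is always ⟂ v and does no work; only the electric force changes KE.
ΔKE = F_E · d = |q|E d = (3.204×10⁻¹⁹)(202)(0.145) ≈ 9.38×10⁻¹⁸ J.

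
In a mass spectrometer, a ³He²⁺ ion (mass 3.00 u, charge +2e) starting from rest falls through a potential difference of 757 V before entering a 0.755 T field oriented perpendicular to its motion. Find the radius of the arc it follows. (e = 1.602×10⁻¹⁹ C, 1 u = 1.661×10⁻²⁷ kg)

Acceleration: |q|V = ½mv² ⇒ v = √(2|q|V/m) = √(2·3.204×10⁻¹⁹·757/4.983×10⁻²⁷) ≈ 3.120×10⁵ m/s.
In the field: r = mv/(|q|B) = (4.983×10⁻²⁷)(3.120×10⁵)/((3.204×10⁻¹⁹)(0.755)) ≈ 6.43×10⁻³ m.

r ≈ 6.43×10⁻³ m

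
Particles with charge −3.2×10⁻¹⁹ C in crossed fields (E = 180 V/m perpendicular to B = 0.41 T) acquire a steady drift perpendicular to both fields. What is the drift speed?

The E×B drift speed is v_d = E/B.
v_d = 180/0.41 = 440 m/s.

v_d ≈ 440 m/s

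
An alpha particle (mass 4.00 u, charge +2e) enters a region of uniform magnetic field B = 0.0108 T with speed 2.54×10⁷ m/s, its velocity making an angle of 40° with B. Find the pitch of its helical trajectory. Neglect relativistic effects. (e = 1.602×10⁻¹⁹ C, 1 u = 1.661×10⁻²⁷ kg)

v∥ = v cosθ = 2.54×10⁷·cos40° ≈ 1.946×10⁷ m/s.
T = 2πm/(|q|B) = 2π(6.644×10⁻²⁷)/((3.204×10⁻¹⁹)(0.0108)) ≈ 1.206×10⁻⁵ s.
pitch = v∥ T = (1.946×10⁷)(1.206×10⁻⁵) ≈ 235 m.

p ≈ 235 m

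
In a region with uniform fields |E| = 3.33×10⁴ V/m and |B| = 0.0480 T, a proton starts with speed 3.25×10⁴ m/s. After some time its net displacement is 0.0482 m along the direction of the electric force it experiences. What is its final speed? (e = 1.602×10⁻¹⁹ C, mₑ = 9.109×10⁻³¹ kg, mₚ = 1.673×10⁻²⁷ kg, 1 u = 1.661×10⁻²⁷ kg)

v_f ≈ 5.55×10⁵ m/s

B does no work; ΔKE = |q|E d.
½mv_f² = ½mv₀² + |q|Ed = ½(1.673×10⁻²⁷)(3.25×10⁴)² + (1.602×10⁻¹⁹)(3.33×10⁴)(0.0482) ≈ 8.836×10⁻¹⁹ J + 2.571×10⁻¹⁶ J ≈ 2.580×10⁻¹⁶ J.
v_f = √(2·2.580×10⁻¹⁶/1.673×10⁻²⁷) ≈ 5.55×10⁵ m/s.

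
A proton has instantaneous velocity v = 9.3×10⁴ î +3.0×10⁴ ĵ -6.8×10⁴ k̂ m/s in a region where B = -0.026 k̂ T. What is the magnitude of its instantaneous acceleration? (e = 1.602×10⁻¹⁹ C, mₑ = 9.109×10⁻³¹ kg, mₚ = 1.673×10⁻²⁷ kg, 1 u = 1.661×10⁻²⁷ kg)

|a| ≈ 2.43×10¹¹ m/s²

v×B = (-780, 2420, 0) N/C.
F = q v×B = (1.602×10⁻¹⁹ C)·(-780, 2420, 0) = (-1.25×10⁻¹⁶, 3.87×10⁻¹⁶, 0) N.
|a| = |F|/m = 4.070×10⁻¹⁶/1.673×10⁻²⁷ ≈ 2.43×10¹¹ m/s².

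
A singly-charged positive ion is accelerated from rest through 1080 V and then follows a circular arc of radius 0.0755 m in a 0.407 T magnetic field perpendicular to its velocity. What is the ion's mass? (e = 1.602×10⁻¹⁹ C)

Combine |q|V = ½mv² and r = mv/(|q|B): eliminate v to get m = qB²r²/(2V).
m = (1.602×10⁻¹⁹)(0.407)²(0.0755)²/(2·1080) ≈ 7.00×10⁻²⁶ kg.

m ≈ 7.00×10⁻²⁶ kg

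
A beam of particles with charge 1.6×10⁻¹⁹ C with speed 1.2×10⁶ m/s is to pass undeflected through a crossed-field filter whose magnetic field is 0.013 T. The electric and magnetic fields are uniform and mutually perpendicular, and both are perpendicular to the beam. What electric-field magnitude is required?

E = 1.6×10⁴ V/m

For straight-line motion qE = qvB, so E = vB.
E = 1.2×10⁶ × 0.013 = 1.6×10⁴ V/m.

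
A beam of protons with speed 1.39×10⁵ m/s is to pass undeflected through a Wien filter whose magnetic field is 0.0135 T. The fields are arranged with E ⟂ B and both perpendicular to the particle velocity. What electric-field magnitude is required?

For straight-line motion qE = qvB, so E = vB.
E = 1.39×10⁵ × 0.0135 = 1880 V/m.

E = 1880 V/m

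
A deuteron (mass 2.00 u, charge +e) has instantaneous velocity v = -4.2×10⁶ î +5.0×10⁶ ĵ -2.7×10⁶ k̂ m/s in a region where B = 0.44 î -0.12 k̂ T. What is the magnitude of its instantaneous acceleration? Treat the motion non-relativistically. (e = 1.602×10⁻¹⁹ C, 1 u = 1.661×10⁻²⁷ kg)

|a| ≈ 1.37×10¹⁴ m/s²

v×B = (-6.00×10⁵, -1.69×10⁶, -2.20×10⁶) N/C.
F = q v×B = (1.602×10⁻¹⁹ C)·(-6.00×10⁵, -1.69×10⁶, -2.20×10⁶) = (-9.61×10⁻¹⁴, -2.71×10⁻¹³, -3.52×10⁻¹³) N.
|a| = |F|/m = 4.549×10⁻¹³/3.322×10⁻²⁷ ≈ 1.37×10¹⁴ m/s².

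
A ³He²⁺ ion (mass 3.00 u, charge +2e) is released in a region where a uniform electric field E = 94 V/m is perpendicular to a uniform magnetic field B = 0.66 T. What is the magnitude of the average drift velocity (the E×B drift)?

v_d ≈ 140 m/s

The E×B drift speed is v_d = E/B.
v_d = 94/0.66 = 140 m/s.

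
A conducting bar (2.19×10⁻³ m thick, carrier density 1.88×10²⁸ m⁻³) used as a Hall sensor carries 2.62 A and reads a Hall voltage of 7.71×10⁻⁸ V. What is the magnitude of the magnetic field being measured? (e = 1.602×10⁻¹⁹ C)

B ≈ 0.194 T

From V_H = IB/(n e t), B = V_H n e t / I.
B = (7.71×10⁻⁸)(1.88×10²⁸)(1.602×10⁻¹⁹)(2.19×10⁻³)/2.62 ≈ 0.194 T.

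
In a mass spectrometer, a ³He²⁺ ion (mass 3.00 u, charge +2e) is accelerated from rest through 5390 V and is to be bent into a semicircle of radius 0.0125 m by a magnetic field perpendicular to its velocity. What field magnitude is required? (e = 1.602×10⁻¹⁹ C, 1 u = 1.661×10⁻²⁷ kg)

B ≈ 1.04 T

v = √(2|q|V/m) = √(2·3.204×10⁻¹⁹·5390/4.983×10⁻²⁷) ≈ 8.325×10⁵ m/s.
B = mv/(|q|r) = (4.983×10⁻²⁷)(8.325×10⁵)/((3.204×10⁻¹⁹)(0.0125)) ≈ 1.04 T.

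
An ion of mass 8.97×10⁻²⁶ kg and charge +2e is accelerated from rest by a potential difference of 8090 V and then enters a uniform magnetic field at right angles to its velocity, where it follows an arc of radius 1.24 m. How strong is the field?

v = √(2|q|V/m) = √(2·3.204×10⁻¹⁹·8090/8.97×10⁻²⁶) ≈ 2.404×10⁵ m/s.
B = mv/(|q|r) = (8.97×10⁻²⁶)(2.404×10⁵)/((3.204×10⁻¹⁹)(1.24)) ≈ 0.0543 T.

B ≈ 0.0543 T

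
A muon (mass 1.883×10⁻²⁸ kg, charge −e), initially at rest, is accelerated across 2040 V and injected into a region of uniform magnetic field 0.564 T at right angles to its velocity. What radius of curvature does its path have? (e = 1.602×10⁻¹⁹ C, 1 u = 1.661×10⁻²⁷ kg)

Acceleration: |q|V = ½mv² ⇒ v = √(2|q|V/m) = √(2·1.602×10⁻¹⁹·2040/1.883×10⁻²⁸) ≈ 1.863×10⁶ m/s.
In the field: r = mv/(|q|B) = (1.883×10⁻²⁸)(1.863×10⁶)/((1.602×10⁻¹⁹)(0.564)) ≈ 3.88×10⁻³ m.

r ≈ 3.88×10⁻³ m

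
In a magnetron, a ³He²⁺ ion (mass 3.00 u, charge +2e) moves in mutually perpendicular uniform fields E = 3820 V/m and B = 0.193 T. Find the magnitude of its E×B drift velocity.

v_d ≈ 1.98×10⁴ m/s

The steady drift has the magnetic force balancing the electric force, so v_d = E/B.
v_d = 3820/0.193 = 1.98×10⁴ m/s.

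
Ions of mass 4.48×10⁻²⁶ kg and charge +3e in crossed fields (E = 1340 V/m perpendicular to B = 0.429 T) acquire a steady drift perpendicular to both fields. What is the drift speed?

v_d ≈ 3120 m/s

In crossed fields the guiding centre drifts at v_d = |E×B|/B² = E/B, independent of charge and mass.
v_d = 1340/0.429 = 3120 m/s.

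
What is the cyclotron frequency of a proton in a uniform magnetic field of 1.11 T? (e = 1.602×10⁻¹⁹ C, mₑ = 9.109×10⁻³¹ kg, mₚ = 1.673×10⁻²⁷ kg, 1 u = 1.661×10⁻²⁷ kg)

f = |q|B/(2πm).
f = (1.602×10⁻¹⁹)(1.11)/(2π·1.673×10⁻²⁷) ≈ 1.69×10⁷ Hz.

f ≈ 1.69×10⁷ Hz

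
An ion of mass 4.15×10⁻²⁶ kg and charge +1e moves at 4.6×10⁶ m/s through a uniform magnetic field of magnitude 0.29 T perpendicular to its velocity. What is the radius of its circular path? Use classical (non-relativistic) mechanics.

r ≈ 4.1 m

The magnetic force provides the centripetal force: |q|vB = mv²/r.
r = mv/(|q|B) = (4.15×10⁻²⁶)(4.6×10⁶)/((1.602×10⁻¹⁹)(0.29)) ≈ 4.1 m.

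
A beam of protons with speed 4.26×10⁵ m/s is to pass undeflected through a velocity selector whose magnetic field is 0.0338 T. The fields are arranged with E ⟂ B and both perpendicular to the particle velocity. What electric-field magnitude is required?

For straight-line motion qE = qvB, so E = vB.
E = 4.26×10⁵ × 0.0338 = 1.44×10⁴ V/m.

E = 1.44×10⁴ V/m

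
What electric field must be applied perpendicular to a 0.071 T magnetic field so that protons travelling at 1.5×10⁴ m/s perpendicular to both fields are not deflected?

E = 1100 V/m

For straight-line motion qE = qvB, so E = vB.
E = 1.5×10⁴ × 0.071 = 1100 V/m.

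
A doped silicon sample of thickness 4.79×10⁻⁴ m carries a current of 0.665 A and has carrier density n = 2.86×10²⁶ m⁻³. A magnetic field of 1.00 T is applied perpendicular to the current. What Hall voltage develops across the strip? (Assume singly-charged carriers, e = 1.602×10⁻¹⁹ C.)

V_H = IB/(n e t).
V_H = (0.665)(1.00)/((2.86×10²⁶)(1.602×10⁻¹⁹)(4.79×10⁻⁴)) ≈ 3.03×10⁻⁵ V.

V_H ≈ 3.03×10⁻⁵ V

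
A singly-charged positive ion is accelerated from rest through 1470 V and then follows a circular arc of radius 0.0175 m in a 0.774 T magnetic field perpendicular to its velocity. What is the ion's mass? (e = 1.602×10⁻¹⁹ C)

m ≈ 1.00×10⁻²⁶ kg

Combine |q|V = ½mv² and r = mv/(|q|B): eliminate v to get m = qB²r²/(2V).
m = (1.602×10⁻¹⁹)(0.774)²(0.0175)²/(2·1470) ≈ 1.00×10⁻²⁶ kg.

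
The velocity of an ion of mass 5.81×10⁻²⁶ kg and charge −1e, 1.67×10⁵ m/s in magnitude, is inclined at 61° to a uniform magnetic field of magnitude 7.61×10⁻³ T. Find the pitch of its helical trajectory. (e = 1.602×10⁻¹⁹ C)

p ≈ 24.2 m

v∥ = v cosθ = 1.67×10⁵·cos61° ≈ 8.096×10⁴ m/s.
T = 2πm/(|q|B) = 2π(5.81×10⁻²⁶)/((1.602×10⁻¹⁹)(7.61×10⁻³)) ≈ 2.994×10⁻⁴ s.
pitch = v∥ T = (8.096×10⁴)(2.994×10⁻⁴) ≈ 24.2 m.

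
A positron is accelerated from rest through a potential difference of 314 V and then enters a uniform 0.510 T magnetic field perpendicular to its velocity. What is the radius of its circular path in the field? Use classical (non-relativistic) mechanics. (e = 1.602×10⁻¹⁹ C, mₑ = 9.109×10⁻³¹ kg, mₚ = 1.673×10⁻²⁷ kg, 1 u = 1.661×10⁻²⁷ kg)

r ≈ 1.17×10⁻⁴ m

Acceleration: |q|V = ½mv² ⇒ v = √(2|q|V/m) = √(2·1.602×10⁻¹⁹·314/9.109×10⁻³¹) ≈ 1.051×10⁷ m/s.
In the field: r = mv/(|q|B) = (9.109×10⁻³¹)(1.051×10⁷)/((1.602×10⁻¹⁹)(0.510)) ≈ 1.17×10⁻⁴ m.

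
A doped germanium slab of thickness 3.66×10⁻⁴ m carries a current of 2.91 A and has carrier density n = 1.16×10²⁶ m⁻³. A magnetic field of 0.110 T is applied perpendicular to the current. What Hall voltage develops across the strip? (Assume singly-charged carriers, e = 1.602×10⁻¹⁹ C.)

V_H = IB/(n e t).
V_H = (2.91)(0.110)/((1.16×10²⁶)(1.602×10⁻¹⁹)(3.66×10⁻⁴)) ≈ 4.71×10⁻⁵ V.

V_H ≈ 4.71×10⁻⁵ V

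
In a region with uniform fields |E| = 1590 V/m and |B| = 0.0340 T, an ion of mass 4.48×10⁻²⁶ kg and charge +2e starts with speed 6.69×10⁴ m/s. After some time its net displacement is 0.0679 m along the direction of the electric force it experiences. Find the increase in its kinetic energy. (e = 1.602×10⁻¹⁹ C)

ΔKE ≈ 3.46×10⁻¹⁷ J

The magnetic force is always ⟂ v and does no work; only the electric force changes KE.
ΔKE = F_E · d = |q|E d = (3.204×10⁻¹⁹)(1590)(0.0679) ≈ 3.46×10⁻¹⁷ J.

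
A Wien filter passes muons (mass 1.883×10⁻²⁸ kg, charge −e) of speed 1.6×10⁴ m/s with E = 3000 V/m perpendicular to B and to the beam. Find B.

Balance of forces in the selector: qE = qvB ⇒ B = E/v.
B = 3000/1.6×10⁴ = 0.19 T.

B = 0.19 T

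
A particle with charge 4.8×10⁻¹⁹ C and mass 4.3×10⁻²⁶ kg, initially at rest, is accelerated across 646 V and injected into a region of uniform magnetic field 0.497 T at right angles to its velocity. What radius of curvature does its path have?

r ≈ 0.0216 m

Acceleration: |q|V = ½mv² ⇒ v = √(2|q|V/m) = √(2·4.8×10⁻¹⁹·646/4.3×10⁻²⁶) ≈ 1.201×10⁵ m/s.
In the field: r = mv/(|q|B) = (4.3×10⁻²⁶)(1.201×10⁵)/((4.8×10⁻¹⁹)(0.497)) ≈ 0.0216 m.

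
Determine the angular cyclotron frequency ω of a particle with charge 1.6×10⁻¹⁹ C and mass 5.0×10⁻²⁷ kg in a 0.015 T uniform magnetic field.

ω ≈ 4.8×10⁵ rad/s

ω = |q|B/m.
ω = (1.6×10⁻¹⁹)(0.015)/5.0×10⁻²⁷ ≈ 4.8×10⁵ rad/s.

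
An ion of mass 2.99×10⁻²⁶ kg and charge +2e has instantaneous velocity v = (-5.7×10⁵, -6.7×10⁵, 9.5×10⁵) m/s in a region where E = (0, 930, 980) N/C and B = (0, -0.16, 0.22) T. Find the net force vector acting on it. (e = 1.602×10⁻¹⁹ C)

F ≈ (1.47×10⁻¹⁵, 4.05×10⁻¹⁴, 2.95×10⁻¹⁴) N

v×B = (4600, 1.25×10⁵, 9.12×10⁴) N/C.
E + v×B = (4600, 1.26×10⁵, 9.22×10⁴) N/C.
F = q(E + v×B) = (3.204×10⁻¹⁹ C)·(4600, 1.26×10⁵, 9.22×10⁴) = (1.47×10⁻¹⁵, 4.05×10⁻¹⁴, 2.95×10⁻¹⁴) N.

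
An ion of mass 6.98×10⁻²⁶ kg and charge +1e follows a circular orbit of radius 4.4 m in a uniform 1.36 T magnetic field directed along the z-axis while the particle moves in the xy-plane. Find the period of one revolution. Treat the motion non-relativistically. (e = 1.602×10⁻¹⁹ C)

T ≈ 2.01×10⁻⁶ s

The cyclotron period depends only on m, q, B: T = 2πm/(|q|B).
T = 2π(6.98×10⁻²⁶)/((1.602×10⁻¹⁹)(1.36)) ≈ 2.01×10⁻⁶ s.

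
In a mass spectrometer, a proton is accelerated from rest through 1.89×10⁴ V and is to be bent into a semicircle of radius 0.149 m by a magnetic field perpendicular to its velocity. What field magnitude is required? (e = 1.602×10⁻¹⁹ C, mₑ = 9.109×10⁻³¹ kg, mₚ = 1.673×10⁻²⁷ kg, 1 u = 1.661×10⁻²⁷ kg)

v = √(2|q|V/m) = √(2·1.602×10⁻¹⁹·1.89×10⁴/1.673×10⁻²⁷) ≈ 1.903×10⁶ m/s.
B = mv/(|q|r) = (1.673×10⁻²⁷)(1.903×10⁶)/((1.602×10⁻¹⁹)(0.149)) ≈ 0.133 T.

B ≈ 0.133 T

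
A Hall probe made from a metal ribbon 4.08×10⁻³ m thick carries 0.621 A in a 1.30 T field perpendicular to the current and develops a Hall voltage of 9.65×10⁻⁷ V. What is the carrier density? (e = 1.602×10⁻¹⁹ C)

n ≈ 1.28×10²⁷ m⁻³

From V_H = IB/(n e t), n = IB/(V_H e t).
n = (0.621)(1.30)/((9.65×10⁻⁷)(1.602×10⁻¹⁹)(4.08×10⁻³)) ≈ 1.28×10²⁷ m⁻³.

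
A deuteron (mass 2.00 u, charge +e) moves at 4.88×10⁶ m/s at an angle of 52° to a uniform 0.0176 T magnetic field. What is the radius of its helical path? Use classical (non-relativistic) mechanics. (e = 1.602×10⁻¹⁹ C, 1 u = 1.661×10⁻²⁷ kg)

r ≈ 4.53 m

v⊥ = v sinθ = 4.88×10⁶·sin52° ≈ 3.845×10⁶ m/s.
r = m v⊥/(|q|B) = (3.322×10⁻²⁷)(3.845×10⁶)/((1.602×10⁻¹⁹)(0.0176)) ≈ 4.53 m.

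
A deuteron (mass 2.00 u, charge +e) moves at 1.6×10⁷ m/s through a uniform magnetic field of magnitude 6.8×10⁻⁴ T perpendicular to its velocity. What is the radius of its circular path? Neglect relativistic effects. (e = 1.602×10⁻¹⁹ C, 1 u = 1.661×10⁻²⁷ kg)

The magnetic force provides the centripetal force: |q|vB = mv²/r.
r = mv/(|q|B) = (3.322×10⁻²⁷)(1.6×10⁷)/((1.602×10⁻¹⁹)(6.8×10⁻⁴)) ≈ 490 m.

r ≈ 490 m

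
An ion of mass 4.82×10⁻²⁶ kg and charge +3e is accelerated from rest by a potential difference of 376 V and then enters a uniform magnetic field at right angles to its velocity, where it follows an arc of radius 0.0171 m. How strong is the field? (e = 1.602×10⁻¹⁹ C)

v = √(2|q|V/m) = √(2·4.806×10⁻¹⁹·376/4.82×10⁻²⁶) ≈ 8.659×10⁴ m/s.
B = mv/(|q|r) = (4.82×10⁻²⁶)(8.659×10⁴)/((4.806×10⁻¹⁹)(0.0171)) ≈ 0.508 T.

B ≈ 0.508 T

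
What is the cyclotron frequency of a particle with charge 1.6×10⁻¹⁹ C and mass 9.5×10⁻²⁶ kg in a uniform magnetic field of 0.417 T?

f ≈ 1.12×10⁵ Hz

f = |q|B/(2πm).
f = (1.6×10⁻¹⁹)(0.417)/(2π·9.5×10⁻²⁶) ≈ 1.12×10⁵ Hz.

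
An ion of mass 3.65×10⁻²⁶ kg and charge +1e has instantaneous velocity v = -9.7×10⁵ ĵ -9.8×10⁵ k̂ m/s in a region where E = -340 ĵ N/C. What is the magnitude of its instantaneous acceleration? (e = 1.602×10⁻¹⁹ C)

|a| ≈ 1.49×10⁹ m/s²

Only an electric field acts, so F = qE = (1.602×10⁻¹⁹ C)·(0, -340, 0) = (0, -5.45×10⁻¹⁷, 0) N.
|a| = |F|/m = 5.447×10⁻¹⁷/3.65×10⁻²⁶ ≈ 1.49×10⁹ m/s².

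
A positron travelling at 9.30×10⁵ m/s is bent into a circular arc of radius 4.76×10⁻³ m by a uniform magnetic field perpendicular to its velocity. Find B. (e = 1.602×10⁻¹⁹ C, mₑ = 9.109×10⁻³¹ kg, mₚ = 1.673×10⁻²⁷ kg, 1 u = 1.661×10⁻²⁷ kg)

From |q|vB = mv²/r, B = mv/(|q|r).
B = (9.109×10⁻³¹)(9.30×10⁵)/((1.602×10⁻¹⁹)(4.76×10⁻³)) ≈ 1.11×10⁻³ T.

B ≈ 1.11×10⁻³ T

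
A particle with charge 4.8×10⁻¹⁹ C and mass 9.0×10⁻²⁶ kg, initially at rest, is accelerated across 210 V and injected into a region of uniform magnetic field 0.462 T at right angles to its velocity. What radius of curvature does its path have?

Acceleration: |q|V = ½mv² ⇒ v = √(2|q|V/m) = √(2·4.8×10⁻¹⁹·210/9.0×10⁻²⁶) ≈ 4.733×10⁴ m/s.
In the field: r = mv/(|q|B) = (9.0×10⁻²⁶)(4.733×10⁴)/((4.8×10⁻¹⁹)(0.462)) ≈ 0.0192 m.

r ≈ 0.0192 m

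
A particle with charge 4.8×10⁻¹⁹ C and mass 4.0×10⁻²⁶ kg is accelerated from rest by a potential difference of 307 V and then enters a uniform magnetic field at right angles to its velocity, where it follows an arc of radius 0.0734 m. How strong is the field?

v = √(2|q|V/m) = √(2·4.8×10⁻¹⁹·307/4.0×10⁻²⁶) ≈ 8.584×10⁴ m/s.
B = mv/(|q|r) = (4.0×10⁻²⁶)(8.584×10⁴)/((4.8×10⁻¹⁹)(0.0734)) ≈ 0.0975 T.

B ≈ 0.0975 T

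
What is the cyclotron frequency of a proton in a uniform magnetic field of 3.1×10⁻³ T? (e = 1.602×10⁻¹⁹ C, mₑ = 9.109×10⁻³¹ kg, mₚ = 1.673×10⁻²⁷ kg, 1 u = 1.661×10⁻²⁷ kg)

f = |q|B/(2πm).
f = (1.602×10⁻¹⁹)(3.1×10⁻³)/(2π·1.673×10⁻²⁷) ≈ 4.7×10⁴ Hz.

f ≈ 4.7×10⁴ Hz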